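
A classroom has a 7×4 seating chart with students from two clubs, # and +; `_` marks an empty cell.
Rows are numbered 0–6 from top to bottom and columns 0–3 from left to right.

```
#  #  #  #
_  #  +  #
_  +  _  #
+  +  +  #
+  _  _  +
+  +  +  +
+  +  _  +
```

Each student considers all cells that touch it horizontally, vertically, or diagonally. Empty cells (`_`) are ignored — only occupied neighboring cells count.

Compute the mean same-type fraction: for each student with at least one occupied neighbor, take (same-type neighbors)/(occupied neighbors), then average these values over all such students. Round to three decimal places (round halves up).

0.804

Row 0: (0,0)# 2/2 · (0,1)# 3/4 · (0,2)# 4/5 · (0,3)# 2/3
Row 1: (1,1)# 3/5 · (1,2)+ 1/7 · (1,3)# 3/4
Row 2: (2,1)+ 4/5 · (2,3)# 2/4
Row 3: (3,0)+ 3/3 · (3,1)+ 4/4 · (3,2)+ 3/5 · (3,3)# 1/3
Row 4: (4,0)+ 4/4 · (4,3)+ 3/4
Row 5: (5,0)+ 4/4 · (5,1)+ 5/5 · (5,2)+ 5/5 · (5,3)+ 3/3
Row 6: (6,0)+ 3/3 · (6,1)+ 4/4 · (6,3)+ 2/2
Sum over 22 students: 2/2 + 3/4 + 4/5 + 2/3 + 3/5 + 1/7 + 3/4 + 4/5 + 2/4 + 3/3 + 4/4 + 3/5 + 1/3 + 4/4 + 3/4 + 4/4 + 5/5 + 5/5 + 3/3 + 3/3 + 4/4 + 2/2 = 2477/140; mean = 2477/140 ÷ 22 = 2477/3080 = 0.804220… → 0.804.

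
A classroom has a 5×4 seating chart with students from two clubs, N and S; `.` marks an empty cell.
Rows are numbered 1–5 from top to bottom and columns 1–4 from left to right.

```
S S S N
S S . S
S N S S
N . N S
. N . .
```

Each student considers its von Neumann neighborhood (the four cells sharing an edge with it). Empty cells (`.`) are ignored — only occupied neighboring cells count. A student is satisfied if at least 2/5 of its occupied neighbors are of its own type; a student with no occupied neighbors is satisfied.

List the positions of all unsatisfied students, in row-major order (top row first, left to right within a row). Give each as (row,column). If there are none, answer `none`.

Row 1: (1,1)S 2/2 ✓ · (1,2)S 3/3 ✓ · (1,3)S 1/2 ✓ · (1,4)N 0/2 ✗
Row 2: (2,1)S 3/3 ✓ · (2,2)S 2/3 ✓ · (2,4)S 1/2 ✓
Row 3: (3,1)S 1/3 ✗ · (3,2)N 0/3 ✗ · (3,3)S 1/3 ✗ · (3,4)S 3/3 ✓
Row 4: (4,1)N 0/1 ✗ · (4,3)N 0/2 ✗ · (4,4)S 1/2 ✓
Row 5: (5,2)N 0/0 ✓

(1,4), (3,1), (3,2), (3,3), (4,1), (4,3)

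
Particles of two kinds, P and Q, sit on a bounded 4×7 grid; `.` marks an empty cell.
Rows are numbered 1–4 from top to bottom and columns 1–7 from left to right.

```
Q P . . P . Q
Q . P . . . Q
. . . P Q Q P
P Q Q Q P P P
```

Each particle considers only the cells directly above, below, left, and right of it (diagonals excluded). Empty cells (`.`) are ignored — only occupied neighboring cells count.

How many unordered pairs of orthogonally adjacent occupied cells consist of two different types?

9

Scan each occupied cell's neighbors to the right and below so each pair is counted once.
Row 1: Q(1,1)–P(1,2)≠ Q(1,1)–Q(2,1)= Q(1,7)–Q(2,7)=  → 1/3 unlike.
Row 2: Q(2,7)–P(3,7)≠  → 1/1 unlike.
Row 3: P(3,4)–Q(3,5)≠ P(3,4)–Q(4,4)≠ Q(3,5)–Q(3,6)= Q(3,5)–P(4,5)≠ Q(3,6)–P(3,7)≠ Q(3,6)–P(4,6)≠ P(3,7)–P(4,7)=  → 5/7 unlike.
Row 4: P(4,1)–Q(4,2)≠ Q(4,2)–Q(4,3)= Q(4,3)–Q(4,4)= Q(4,4)–P(4,5)≠ P(4,5)–P(4,6)= P(4,6)–P(4,7)=  → 2/6 unlike.
Total adjacent occupied pairs: 17; unlike-type pairs: 9.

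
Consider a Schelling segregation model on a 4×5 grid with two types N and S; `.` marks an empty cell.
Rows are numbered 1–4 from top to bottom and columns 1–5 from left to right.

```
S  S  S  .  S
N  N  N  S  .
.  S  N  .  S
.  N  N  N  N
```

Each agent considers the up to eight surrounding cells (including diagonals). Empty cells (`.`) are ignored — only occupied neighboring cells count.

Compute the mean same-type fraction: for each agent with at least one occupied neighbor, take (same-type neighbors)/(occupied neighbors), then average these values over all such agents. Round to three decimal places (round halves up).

0.504

Row 1: (1,1)S 1/3 · (1,2)S 2/5 · (1,3)S 2/4 · (1,5)S 1/1
Row 2: (2,1)N 1/4 · (2,2)N 3/7 · (2,3)N 2/6 · (2,4)S 3/5
Row 3: (3,2)S 0/6 · (3,3)N 5/7 · (3,5)S 1/3
Row 4: (4,2)N 2/3 · (4,3)N 3/4 · (4,4)N 3/4 · (4,5)N 1/2
Sum over 15 agents: 1/3 + 2/5 + 2/4 + 1/1 + 1/4 + 3/7 + 2/6 + 3/5 + 0/6 + 5/7 + 1/3 + 2/3 + 3/4 + 3/4 + 1/2 = 635/84; mean = 635/84 ÷ 15 = 127/252 = 0.503968… → 0.504.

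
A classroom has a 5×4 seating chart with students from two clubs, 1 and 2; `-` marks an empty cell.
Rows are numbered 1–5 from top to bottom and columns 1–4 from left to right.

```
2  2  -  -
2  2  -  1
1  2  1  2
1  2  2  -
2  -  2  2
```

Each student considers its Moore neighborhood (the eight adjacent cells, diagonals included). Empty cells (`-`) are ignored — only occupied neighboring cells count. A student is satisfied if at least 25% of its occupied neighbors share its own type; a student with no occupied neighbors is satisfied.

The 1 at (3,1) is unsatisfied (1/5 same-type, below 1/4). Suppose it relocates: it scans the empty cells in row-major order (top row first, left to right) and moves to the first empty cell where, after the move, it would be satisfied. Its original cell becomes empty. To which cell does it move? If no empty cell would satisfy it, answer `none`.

(1,3)

Vacating (3,1). Empty cells in order:
  (1,3): 1/3 same-type → satisfied — stop here.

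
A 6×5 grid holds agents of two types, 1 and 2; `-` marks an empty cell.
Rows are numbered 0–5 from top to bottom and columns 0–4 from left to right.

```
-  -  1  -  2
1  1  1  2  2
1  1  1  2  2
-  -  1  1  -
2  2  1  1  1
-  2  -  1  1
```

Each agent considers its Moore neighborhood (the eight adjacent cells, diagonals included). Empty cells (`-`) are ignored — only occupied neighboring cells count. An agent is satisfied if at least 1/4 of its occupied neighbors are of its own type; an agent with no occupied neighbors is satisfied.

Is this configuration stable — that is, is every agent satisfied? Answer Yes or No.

Row 0: (0,2)1 2/3 ok · (0,4)2 2/2 ok
Row 1: (1,0)1 3/3 ok · (1,1)1 6/6 ok · (1,2)1 4/6 ok · (1,3)2 4/7 ok · (1,4)2 4/4 ok
Row 2: (2,0)1 3/3 ok · (2,1)1 6/6 ok · (2,2)1 5/7 ok · (2,3)2 3/7 ok · (2,4)2 3/4 ok
Row 3: (3,2)1 5/7 ok · (3,3)1 5/7 ok
Row 4: (4,0)2 2/2 ok · (4,1)2 2/4 ok · (4,2)1 4/6 ok · (4,3)1 6/6 ok · (4,4)1 4/4 ok
Row 5: (5,1)2 2/3 ok · (5,3)1 4/4 ok · (5,4)1 3/3 ok
All meet the threshold, so the configuration is stable.

Yes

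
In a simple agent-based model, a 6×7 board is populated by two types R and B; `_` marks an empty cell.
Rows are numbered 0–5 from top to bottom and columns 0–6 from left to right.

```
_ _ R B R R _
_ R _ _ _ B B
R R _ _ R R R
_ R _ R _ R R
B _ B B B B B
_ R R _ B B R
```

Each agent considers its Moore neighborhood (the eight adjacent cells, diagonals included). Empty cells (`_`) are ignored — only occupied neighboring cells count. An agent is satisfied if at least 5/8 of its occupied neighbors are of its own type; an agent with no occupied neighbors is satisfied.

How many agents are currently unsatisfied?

19

Row 0: (0,2)R 1/2 ✗ · (0,3)B 0/2 ✗ · (0,4)R 1/3 ✗ · (0,5)R 1/3 ✗
Row 1: (1,1)R 3/3 ✓ · (1,5)B 1/6 ✗ · (1,6)B 1/4 ✗
Row 2: (2,0)R 3/3 ✓ · (2,1)R 3/3 ✓ · (2,4)R 3/4 ✓ · (2,5)R 4/6 ✓ · (2,6)R 3/5 ✗
Row 3: (3,1)R 2/4 ✗ · (3,3)R 1/4 ✗ · (3,5)R 4/7 ✗ · (3,6)R 3/5 ✗
Row 4: (4,0)B 0/2 ✗ · (4,2)B 1/5 ✗ · (4,3)B 3/5 ✗ · (4,4)B 4/6 ✓ · (4,5)B 4/7 ✗ · (4,6)B 2/5 ✗
Row 5: (5,1)R 1/3 ✗ · (5,2)R 1/3 ✗ · (5,4)B 4/4 ✓ · (5,5)B 4/5 ✓ · (5,6)R 0/3 ✗
Unsatisfied: (0,2), (0,3), (0,4), (0,5), (1,5), (1,6), (2,6), (3,1), (3,3), (3,5), (3,6), (4,0), (4,2), (4,3), (4,5), (4,6), (5,1), (5,2), (5,6) — 19 in total.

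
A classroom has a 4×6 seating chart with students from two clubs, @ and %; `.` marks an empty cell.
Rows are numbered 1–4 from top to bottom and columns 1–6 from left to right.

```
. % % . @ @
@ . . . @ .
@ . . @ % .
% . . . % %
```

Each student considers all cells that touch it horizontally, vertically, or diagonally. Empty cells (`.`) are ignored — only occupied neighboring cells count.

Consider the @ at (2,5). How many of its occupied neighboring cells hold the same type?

Occupied neighbors of (2,5): (1,5)=@, (1,6)=@, (3,4)=@, (3,5)=%.
Same type (@): 3 of 4.

3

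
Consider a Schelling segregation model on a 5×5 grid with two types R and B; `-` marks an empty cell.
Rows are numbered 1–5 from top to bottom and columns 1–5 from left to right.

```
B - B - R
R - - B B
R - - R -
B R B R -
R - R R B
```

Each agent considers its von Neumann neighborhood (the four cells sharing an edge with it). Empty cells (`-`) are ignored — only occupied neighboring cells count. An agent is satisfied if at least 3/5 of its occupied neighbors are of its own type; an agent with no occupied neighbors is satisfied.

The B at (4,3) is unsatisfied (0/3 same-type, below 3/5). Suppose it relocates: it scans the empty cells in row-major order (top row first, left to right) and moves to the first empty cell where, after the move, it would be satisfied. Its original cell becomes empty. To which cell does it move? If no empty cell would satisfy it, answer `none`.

(1,2)

Vacating (4,3). Empty cells in order:
  (1,2): 2/2 same-type → satisfied — stop here.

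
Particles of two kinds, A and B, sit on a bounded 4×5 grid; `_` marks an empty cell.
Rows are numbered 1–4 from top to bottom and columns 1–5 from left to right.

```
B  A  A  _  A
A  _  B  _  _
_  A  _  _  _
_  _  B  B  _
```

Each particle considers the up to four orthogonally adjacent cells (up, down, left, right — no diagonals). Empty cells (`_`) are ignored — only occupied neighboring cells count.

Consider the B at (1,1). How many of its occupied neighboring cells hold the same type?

0

Occupied neighbors of (1,1): (2,1)=A, (1,2)=A.
Same type (B): 0 of 2.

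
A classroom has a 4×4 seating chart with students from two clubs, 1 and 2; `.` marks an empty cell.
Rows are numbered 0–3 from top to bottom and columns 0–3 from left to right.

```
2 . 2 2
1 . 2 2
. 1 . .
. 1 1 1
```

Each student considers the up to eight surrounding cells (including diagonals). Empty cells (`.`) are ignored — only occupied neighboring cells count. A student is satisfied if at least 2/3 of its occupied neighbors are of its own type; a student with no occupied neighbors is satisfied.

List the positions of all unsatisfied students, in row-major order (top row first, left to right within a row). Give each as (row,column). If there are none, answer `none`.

(0,0), (1,0)

(0,0)2 0/1 ✗
(0,2)2 3/3 ✓
(0,3)2 3/3 ✓
(1,0)1 1/2 ✗
(1,2)2 3/4 ✓
(1,3)2 3/3 ✓
(2,1)1 3/4 ✓
(3,1)1 2/2 ✓
(3,2)1 3/3 ✓
(3,3)1 1/1 ✓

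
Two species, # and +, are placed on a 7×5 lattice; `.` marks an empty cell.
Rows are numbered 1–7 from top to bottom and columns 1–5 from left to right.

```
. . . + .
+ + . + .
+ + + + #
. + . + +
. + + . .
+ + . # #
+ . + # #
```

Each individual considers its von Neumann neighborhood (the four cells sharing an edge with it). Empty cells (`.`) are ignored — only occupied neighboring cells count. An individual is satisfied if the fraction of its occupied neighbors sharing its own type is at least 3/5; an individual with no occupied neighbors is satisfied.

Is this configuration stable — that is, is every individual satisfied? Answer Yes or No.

Row 1: (1,4)+ 1/1 satisfied
Row 2: (2,1)+ 2/2 satisfied · (2,2)+ 2/2 satisfied · (2,4)+ 2/2 satisfied
Row 3: (3,1)+ 2/2 satisfied · (3,2)+ 4/4 satisfied · (3,3)+ 2/2 satisfied · (3,4)+ 3/4 satisfied · (3,5)# 0/2 not
Row 4: (4,2)+ 2/2 satisfied · (4,4)+ 2/2 satisfied · (4,5)+ 1/2 not
Row 5: (5,2)+ 3/3 satisfied · (5,3)+ 1/1 satisfied
Row 6: (6,1)+ 2/2 satisfied · (6,2)+ 2/2 satisfied · (6,4)# 2/2 satisfied · (6,5)# 2/2 satisfied
Row 7: (7,1)+ 1/1 satisfied · (7,3)+ 0/1 not · (7,4)# 2/3 satisfied · (7,5)# 2/2 satisfied
For instance (3,5) has only 0/2 same-type neighbors, below 3/5.

No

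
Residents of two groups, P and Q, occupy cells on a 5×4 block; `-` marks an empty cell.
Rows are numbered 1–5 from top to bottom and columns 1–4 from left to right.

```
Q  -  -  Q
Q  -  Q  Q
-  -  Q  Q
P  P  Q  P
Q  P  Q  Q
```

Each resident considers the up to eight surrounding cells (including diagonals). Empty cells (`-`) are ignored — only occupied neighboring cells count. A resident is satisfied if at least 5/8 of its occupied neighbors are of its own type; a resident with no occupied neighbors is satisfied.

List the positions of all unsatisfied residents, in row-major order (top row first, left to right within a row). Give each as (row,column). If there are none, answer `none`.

(4,2), (4,3), (4,4), (5,1), (5,2), (5,3)

(1,1)Q 1/1 satisfied
(1,4)Q 2/2 satisfied
(2,1)Q 1/1 satisfied
(2,3)Q 4/4 satisfied
(2,4)Q 4/4 satisfied
(3,3)Q 4/6 satisfied
(3,4)Q 4/5 satisfied
(4,1)P 2/3 satisfied
(4,2)P 2/6 not
(4,3)Q 4/7 not
(4,4)P 0/5 not
(5,1)Q 0/3 not
(5,2)P 2/5 not
(5,3)Q 2/5 not
(5,4)Q 2/3 satisfied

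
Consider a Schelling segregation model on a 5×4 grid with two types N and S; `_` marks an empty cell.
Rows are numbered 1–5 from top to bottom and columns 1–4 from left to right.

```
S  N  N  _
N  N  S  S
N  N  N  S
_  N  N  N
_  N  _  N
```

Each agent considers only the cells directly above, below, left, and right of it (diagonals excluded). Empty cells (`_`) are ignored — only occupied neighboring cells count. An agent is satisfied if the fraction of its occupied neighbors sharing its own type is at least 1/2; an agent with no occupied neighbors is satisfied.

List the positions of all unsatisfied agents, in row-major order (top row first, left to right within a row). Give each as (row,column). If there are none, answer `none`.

(1,1)S 0/2 unhappy
(1,2)N 2/3 ok
(1,3)N 1/2 ok
(2,1)N 2/3 ok
(2,2)N 3/4 ok
(2,3)S 1/4 unhappy
(2,4)S 2/2 ok
(3,1)N 2/2 ok
(3,2)N 4/4 ok
(3,3)N 2/4 ok
(3,4)S 1/3 unhappy
(4,2)N 3/3 ok
(4,3)N 3/3 ok
(4,4)N 2/3 ok
(5,2)N 1/1 ok
(5,4)N 1/1 ok

(1,1), (2,3), (3,4)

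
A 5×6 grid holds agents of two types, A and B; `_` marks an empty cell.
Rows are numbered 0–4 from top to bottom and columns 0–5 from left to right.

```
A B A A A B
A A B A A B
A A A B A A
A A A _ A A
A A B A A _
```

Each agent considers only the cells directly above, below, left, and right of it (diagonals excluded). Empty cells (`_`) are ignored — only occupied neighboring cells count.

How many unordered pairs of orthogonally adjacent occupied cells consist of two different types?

16

Scan each occupied cell's neighbors to the right and below so each pair is counted once.
Row 0: A(0,0)–B(0,1)≠ A(0,0)–A(1,0)= B(0,1)–A(0,2)≠ B(0,1)–A(1,1)≠ A(0,2)–A(0,3)= A(0,2)–B(1,2)≠ A(0,3)–A(0,4)= A(0,3)–A(1,3)= A(0,4)–B(0,5)≠ A(0,4)–A(1,4)= B(0,5)–B(1,5)=  → 5/11 unlike.
Row 1: A(1,0)–A(1,1)= A(1,0)–A(2,0)= A(1,1)–B(1,2)≠ A(1,1)–A(2,1)= B(1,2)–A(1,3)≠ B(1,2)–A(2,2)≠ A(1,3)–A(1,4)= A(1,3)–B(2,3)≠ A(1,4)–B(1,5)≠ A(1,4)–A(2,4)= B(1,5)–A(2,5)≠  → 6/11 unlike.
Row 2: A(2,0)–A(2,1)= A(2,0)–A(3,0)= A(2,1)–A(2,2)= A(2,1)–A(3,1)= A(2,2)–B(2,3)≠ A(2,2)–A(3,2)= B(2,3)–A(2,4)≠ A(2,4)–A(2,5)= A(2,4)–A(3,4)= A(2,5)–A(3,5)=  → 2/10 unlike.
Row 3: A(3,0)–A(3,1)= A(3,0)–A(4,0)= A(3,1)–A(3,2)= A(3,1)–A(4,1)= A(3,2)–B(4,2)≠ A(3,4)–A(3,5)= A(3,4)–A(4,4)=  → 1/7 unlike.
Row 4: A(4,0)–A(4,1)= A(4,1)–B(4,2)≠ B(4,2)–A(4,3)≠ A(4,3)–A(4,4)=  → 2/4 unlike.
Total adjacent occupied pairs: 43; unlike-type pairs: 16.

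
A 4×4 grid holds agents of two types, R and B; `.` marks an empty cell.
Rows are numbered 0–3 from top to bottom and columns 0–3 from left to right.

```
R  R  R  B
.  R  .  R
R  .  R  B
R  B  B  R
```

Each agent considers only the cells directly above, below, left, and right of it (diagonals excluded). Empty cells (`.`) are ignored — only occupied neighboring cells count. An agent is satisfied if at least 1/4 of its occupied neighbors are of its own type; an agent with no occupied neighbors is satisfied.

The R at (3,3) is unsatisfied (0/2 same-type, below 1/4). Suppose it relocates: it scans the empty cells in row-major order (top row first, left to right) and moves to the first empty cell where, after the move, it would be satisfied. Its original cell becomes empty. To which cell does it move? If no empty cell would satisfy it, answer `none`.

(1,0)

Vacating (3,3). Empty cells in order:
  (1,0): 3/3 same-type → satisfied — stop here.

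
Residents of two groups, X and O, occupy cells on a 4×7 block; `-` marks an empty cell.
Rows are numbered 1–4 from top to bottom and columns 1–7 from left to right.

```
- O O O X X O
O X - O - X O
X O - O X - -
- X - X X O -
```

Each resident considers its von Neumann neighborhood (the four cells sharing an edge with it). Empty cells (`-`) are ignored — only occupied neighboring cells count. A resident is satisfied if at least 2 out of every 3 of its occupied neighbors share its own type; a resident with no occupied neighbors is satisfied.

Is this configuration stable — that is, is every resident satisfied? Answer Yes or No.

Row 1: (1,2)O 1/2 unhappy · (1,3)O 2/2 ok · (1,4)O 2/3 ok · (1,5)X 1/2 unhappy · (1,6)X 2/3 ok · (1,7)O 1/2 unhappy
Row 2: (2,1)O 0/2 unhappy · (2,2)X 0/3 unhappy · (2,4)O 2/2 ok · (2,6)X 1/2 unhappy · (2,7)O 1/2 unhappy
Row 3: (3,1)X 0/2 unhappy · (3,2)O 0/3 unhappy · (3,4)O 1/3 unhappy · (3,5)X 1/2 unhappy
Row 4: (4,2)X 0/1 unhappy · (4,4)X 1/2 unhappy · (4,5)X 2/3 ok · (4,6)O 0/1 unhappy
For instance (1,2) has only 1/2 same-type neighbors, below 2/3.

No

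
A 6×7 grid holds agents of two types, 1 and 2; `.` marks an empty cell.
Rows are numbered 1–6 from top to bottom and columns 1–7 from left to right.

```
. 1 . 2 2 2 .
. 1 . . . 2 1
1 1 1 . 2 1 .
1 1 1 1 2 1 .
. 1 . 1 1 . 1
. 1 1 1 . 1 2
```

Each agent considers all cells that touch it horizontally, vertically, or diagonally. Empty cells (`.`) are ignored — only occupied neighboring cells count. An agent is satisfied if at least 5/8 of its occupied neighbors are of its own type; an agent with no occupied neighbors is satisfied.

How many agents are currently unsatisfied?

Row 1: (1,2)1 1/1 ✓ · (1,4)2 1/1 ✓ · (1,5)2 3/3 ✓ · (1,6)2 2/3 ✓
Row 2: (2,2)1 4/4 ✓ · (2,6)2 3/5 ✗ · (2,7)1 1/3 ✗
Row 3: (3,1)1 4/4 ✓ · (3,2)1 6/6 ✓ · (3,3)1 5/5 ✓ · (3,5)2 2/5 ✗ · (3,6)1 2/5 ✗
Row 4: (4,1)1 4/4 ✓ · (4,2)1 6/6 ✓ · (4,3)1 6/6 ✓ · (4,4)1 4/6 ✓ · (4,5)2 1/6 ✗ · (4,6)1 3/5 ✗
Row 5: (5,2)1 5/5 ✓ · (5,4)1 5/6 ✓ · (5,5)1 5/6 ✓ · (5,7)1 2/3 ✓
Row 6: (6,2)1 2/2 ✓ · (6,3)1 4/4 ✓ · (6,4)1 3/3 ✓ · (6,6)1 2/3 ✓ · (6,7)2 0/2 ✗
Unsatisfied: (2,6), (2,7), (3,5), (3,6), (4,5), (4,6), (6,7) — 7 in total.

7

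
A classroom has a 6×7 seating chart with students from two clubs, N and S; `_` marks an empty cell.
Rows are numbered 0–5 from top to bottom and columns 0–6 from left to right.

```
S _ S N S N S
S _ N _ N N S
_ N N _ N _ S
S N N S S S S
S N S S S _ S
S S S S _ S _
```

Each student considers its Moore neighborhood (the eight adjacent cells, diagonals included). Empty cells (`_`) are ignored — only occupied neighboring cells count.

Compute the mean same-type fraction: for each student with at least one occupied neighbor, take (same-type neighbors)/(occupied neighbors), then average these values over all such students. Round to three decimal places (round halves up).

0.637

(0,0)S 1/1
(0,2)S 0/2
(0,3)N 2/4
(0,4)S 0/4
(0,5)N 2/5
(0,6)S 1/3
(1,0)S 1/2
(1,2)N 3/4
(1,4)N 4/5
(1,5)N 3/7
(1,6)S 2/4
(2,1)N 4/6
(2,2)N 4/5
(2,4)N 2/5
(2,6)S 3/4
(3,0)S 1/4
(3,1)N 4/7
(3,2)N 4/7
(3,3)S 4/7
(3,4)S 4/5
(3,5)S 5/6
(3,6)S 3/3
(4,0)S 3/5
(4,1)N 2/8
(4,2)S 5/8
(4,3)S 6/7
(4,4)S 6/6
(4,6)S 3/3
(5,0)S 2/3
(5,1)S 4/5
(5,2)S 4/5
(5,3)S 4/4
(5,5)S 2/2
Sum over 33 students: 1/1 + 0/2 + 2/4 + 0/4 + 2/5 + 1/3 + 1/2 + 3/4 + 4/5 + 3/7 + 2/4 + 4/6 + 4/5 + 2/5 + 3/4 + 1/4 + 4/7 + 4/7 + 4/7 + 4/5 + 5/6 + 3/3 + 3/5 + 2/8 + 5/8 + 6/7 + 6/6 + 3/3 + 2/3 + 4/5 + 4/5 + 4/4 + 2/2 = 841/40; mean = 841/40 ÷ 33 = 841/1320 = 0.637121… → 0.637.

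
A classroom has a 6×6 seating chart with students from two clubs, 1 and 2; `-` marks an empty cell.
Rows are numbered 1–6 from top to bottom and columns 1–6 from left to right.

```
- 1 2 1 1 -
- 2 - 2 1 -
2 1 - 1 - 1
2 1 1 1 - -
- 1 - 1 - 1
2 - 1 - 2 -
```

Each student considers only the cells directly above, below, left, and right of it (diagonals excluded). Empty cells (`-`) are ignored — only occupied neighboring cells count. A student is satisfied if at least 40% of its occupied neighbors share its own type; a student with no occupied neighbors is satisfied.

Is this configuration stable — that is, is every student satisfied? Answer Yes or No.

No

Row 1: (1,2)1 0/2 ✗ · (1,3)2 0/2 ✗ · (1,4)1 1/3 ✗ · (1,5)1 2/2 ✓
Row 2: (2,2)2 0/2 ✗ · (2,4)2 0/3 ✗ · (2,5)1 1/2 ✓
Row 3: (3,1)2 1/2 ✓ · (3,2)1 1/3 ✗ · (3,4)1 1/2 ✓ · (3,6)1 0/0 ✓
Row 4: (4,1)2 1/2 ✓ · (4,2)1 3/4 ✓ · (4,3)1 2/2 ✓ · (4,4)1 3/3 ✓
Row 5: (5,2)1 1/1 ✓ · (5,4)1 1/1 ✓ · (5,6)1 0/0 ✓
Row 6: (6,1)2 0/0 ✓ · (6,3)1 0/0 ✓ · (6,5)2 0/0 ✓
For instance (1,2) has only 0/2 same-type neighbors, below 2/5.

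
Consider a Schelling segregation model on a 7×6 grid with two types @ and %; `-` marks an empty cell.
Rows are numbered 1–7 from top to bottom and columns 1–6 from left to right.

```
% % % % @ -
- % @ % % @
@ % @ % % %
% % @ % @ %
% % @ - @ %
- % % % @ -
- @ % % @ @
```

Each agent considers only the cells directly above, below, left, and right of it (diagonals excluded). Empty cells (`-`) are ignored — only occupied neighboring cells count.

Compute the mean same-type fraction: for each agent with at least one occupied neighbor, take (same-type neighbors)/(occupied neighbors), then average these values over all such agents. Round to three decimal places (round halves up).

0.579

Row 1: (1,1)% 1/1 · (1,2)% 3/3 · (1,3)% 2/3 · (1,4)% 2/3 · (1,5)@ 0/2
Row 2: (2,2)% 2/3 · (2,3)@ 1/4 · (2,4)% 3/4 · (2,5)% 2/4 · (2,6)@ 0/2
Row 3: (3,1)@ 0/2 · (3,2)% 2/4 · (3,3)@ 2/4 · (3,4)% 3/4 · (3,5)% 3/4 · (3,6)% 2/3
Row 4: (4,1)% 2/3 · (4,2)% 3/4 · (4,3)@ 2/4 · (4,4)% 1/3 · (4,5)@ 1/4 · (4,6)% 2/3
Row 5: (5,1)% 2/2 · (5,2)% 3/4 · (5,3)@ 1/3 · (5,5)@ 2/3 · (5,6)% 1/2
Row 6: (6,2)% 2/3 · (6,3)% 3/4 · (6,4)% 2/3 · (6,5)@ 2/3
Row 7: (7,2)@ 0/2 · (7,3)% 2/3 · (7,4)% 2/3 · (7,5)@ 2/3 · (7,6)@ 1/1
Sum over 36 agents: 1/1 + 3/3 + 2/3 + 2/3 + 0/2 + 2/3 + 1/4 + 3/4 + 2/4 + 0/2 + 0/2 + 2/4 + 2/4 + 3/4 + 3/4 + 2/3 + 2/3 + 3/4 + 2/4 + 1/3 + 1/4 + 2/3 + 2/2 + 3/4 + 1/3 + 2/3 + 1/2 + 2/3 + 3/4 + 2/3 + 2/3 + 0/2 + 2/3 + 2/3 + 2/3 + 1/1 = 125/6; mean = 125/6 ÷ 36 = 125/216 = 0.578703… → 0.579.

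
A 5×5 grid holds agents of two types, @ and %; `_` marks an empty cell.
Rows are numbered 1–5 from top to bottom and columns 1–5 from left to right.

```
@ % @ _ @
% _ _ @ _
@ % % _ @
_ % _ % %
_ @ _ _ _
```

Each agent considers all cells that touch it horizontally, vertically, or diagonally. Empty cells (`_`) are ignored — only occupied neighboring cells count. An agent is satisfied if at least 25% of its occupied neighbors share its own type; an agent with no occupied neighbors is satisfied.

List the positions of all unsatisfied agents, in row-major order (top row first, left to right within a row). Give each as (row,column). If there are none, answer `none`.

(1,1), (3,1), (5,2)

Row 1: (1,1)@ 0/2 not · (1,2)% 1/3 satisfied · (1,3)@ 1/2 satisfied · (1,5)@ 1/1 satisfied
Row 2: (2,1)% 2/4 satisfied · (2,4)@ 3/4 satisfied
Row 3: (3,1)@ 0/3 not · (3,2)% 3/4 satisfied · (3,3)% 3/4 satisfied · (3,5)@ 1/3 satisfied
Row 4: (4,2)% 2/4 satisfied · (4,4)% 2/3 satisfied · (4,5)% 1/2 satisfied
Row 5: (5,2)@ 0/1 not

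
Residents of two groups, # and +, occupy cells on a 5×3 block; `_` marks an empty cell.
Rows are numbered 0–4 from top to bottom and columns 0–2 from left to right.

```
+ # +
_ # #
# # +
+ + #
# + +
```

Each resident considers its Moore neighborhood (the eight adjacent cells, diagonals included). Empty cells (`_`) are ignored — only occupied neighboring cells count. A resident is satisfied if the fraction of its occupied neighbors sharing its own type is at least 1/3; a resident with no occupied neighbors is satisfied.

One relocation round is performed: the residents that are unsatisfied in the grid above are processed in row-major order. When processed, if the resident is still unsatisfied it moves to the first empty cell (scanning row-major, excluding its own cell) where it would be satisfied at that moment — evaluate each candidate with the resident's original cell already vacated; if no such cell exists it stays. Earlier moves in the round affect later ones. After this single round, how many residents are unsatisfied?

4

Initially unsatisfied (in order): (0,0), (0,2), (2,2), (3,2), (4,0).
  (0,0): no empty cell satisfies it; stays.
  (0,2): no empty cell satisfies it; stays.
  (2,2): no empty cell satisfies it; stays.
  (3,2) → (1,0).
  (4,0): no empty cell satisfies it; stays.
Resulting grid:
+ # +
# # #
# # +
+ + _
# + +
Unsatisfied now: (0,0), (0,2), (2,2), (4,0).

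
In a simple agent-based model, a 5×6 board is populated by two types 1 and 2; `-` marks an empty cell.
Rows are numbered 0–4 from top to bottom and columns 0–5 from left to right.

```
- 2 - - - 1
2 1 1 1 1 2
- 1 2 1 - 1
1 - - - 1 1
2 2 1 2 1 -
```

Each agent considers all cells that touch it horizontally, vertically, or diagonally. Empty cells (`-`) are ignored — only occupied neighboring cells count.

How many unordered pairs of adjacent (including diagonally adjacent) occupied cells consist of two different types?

Scan each occupied cell's neighbors to the right and below (and the two forward diagonals) so each pair is counted once.
From row 0: 3 unlike of 5 pairs (running 3/5).
From row 1: 7 unlike of 16 pairs (running 10/21).
From row 2: 2 unlike of 6 pairs (running 12/27).
From row 3: 3 unlike of 6 pairs (running 15/33).
From row 4: 3 unlike of 4 pairs (running 18/37).
Total adjacent occupied pairs: 37; unlike-type pairs: 18.

18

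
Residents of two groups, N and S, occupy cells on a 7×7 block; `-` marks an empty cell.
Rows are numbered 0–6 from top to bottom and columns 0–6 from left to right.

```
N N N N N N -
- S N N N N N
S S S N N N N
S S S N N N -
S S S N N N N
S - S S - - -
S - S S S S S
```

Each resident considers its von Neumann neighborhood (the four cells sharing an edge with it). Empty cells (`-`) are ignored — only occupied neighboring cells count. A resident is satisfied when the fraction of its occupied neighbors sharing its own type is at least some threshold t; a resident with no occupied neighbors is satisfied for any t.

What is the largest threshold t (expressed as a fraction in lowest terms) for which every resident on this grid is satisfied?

1/3

(0,0)N 1/1
(0,1)N 2/3
(0,2)N 3/3
(0,3)N 3/3
(0,4)N 3/3
(0,5)N 2/2
(1,1)S 1/3
(1,2)N 2/4
(1,3)N 4/4
(1,4)N 4/4
(1,5)N 4/4
(1,6)N 2/2
(2,0)S 2/2
(2,1)S 4/4
(2,2)S 2/4
(2,3)N 3/4
(2,4)N 4/4
(2,5)N 4/4
(2,6)N 2/2
(3,0)S 3/3
(3,1)S 4/4
(3,2)S 3/4
(3,3)N 3/4
(3,4)N 4/4
(3,5)N 3/3
(4,0)S 3/3
(4,1)S 3/3
(4,2)S 3/4
(4,3)N 2/4
(4,4)N 3/3
(4,5)N 3/3
(4,6)N 1/1
(5,0)S 2/2
(5,2)S 3/3
(5,3)S 2/3
(6,0)S 1/1
(6,2)S 2/2
(6,3)S 3/3
(6,4)S 2/2
(6,5)S 2/2
(6,6)S 1/1
The smallest same-type fraction is 1/3 at (1,1), which reduces to 1/3. Any threshold above that leaves this resident unsatisfied.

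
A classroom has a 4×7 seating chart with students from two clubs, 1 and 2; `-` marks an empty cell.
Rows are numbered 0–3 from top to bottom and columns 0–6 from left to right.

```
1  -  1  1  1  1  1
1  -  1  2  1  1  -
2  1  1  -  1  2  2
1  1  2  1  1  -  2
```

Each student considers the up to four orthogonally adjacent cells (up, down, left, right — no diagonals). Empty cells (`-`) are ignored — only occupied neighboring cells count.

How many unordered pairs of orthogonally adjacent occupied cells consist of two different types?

Scan each occupied cell's neighbors to the right and below so each pair is counted once.
Row 0: 1(0,0)–1(1,0)= 1(0,2)–1(0,3)= 1(0,2)–1(1,2)= 1(0,3)–1(0,4)= 1(0,3)–2(1,3)≠ 1(0,4)–1(0,5)= 1(0,4)–1(1,4)= 1(0,5)–1(0,6)= 1(0,5)–1(1,5)=  → 1/9 unlike.
Row 1: 1(1,0)–2(2,0)≠ 1(1,2)–2(1,3)≠ 1(1,2)–1(2,2)= 2(1,3)–1(1,4)≠ 1(1,4)–1(1,5)= 1(1,4)–1(2,4)= 1(1,5)–2(2,5)≠  → 4/7 unlike.
Row 2: 2(2,0)–1(2,1)≠ 2(2,0)–1(3,0)≠ 1(2,1)–1(2,2)= 1(2,1)–1(3,1)= 1(2,2)–2(3,2)≠ 1(2,4)–2(2,5)≠ 1(2,4)–1(3,4)= 2(2,5)–2(2,6)= 2(2,6)–2(3,6)=  → 4/9 unlike.
Row 3: 1(3,0)–1(3,1)= 1(3,1)–2(3,2)≠ 2(3,2)–1(3,3)≠ 1(3,3)–1(3,4)=  → 2/4 unlike.
Total adjacent occupied pairs: 29; unlike-type pairs: 11.

11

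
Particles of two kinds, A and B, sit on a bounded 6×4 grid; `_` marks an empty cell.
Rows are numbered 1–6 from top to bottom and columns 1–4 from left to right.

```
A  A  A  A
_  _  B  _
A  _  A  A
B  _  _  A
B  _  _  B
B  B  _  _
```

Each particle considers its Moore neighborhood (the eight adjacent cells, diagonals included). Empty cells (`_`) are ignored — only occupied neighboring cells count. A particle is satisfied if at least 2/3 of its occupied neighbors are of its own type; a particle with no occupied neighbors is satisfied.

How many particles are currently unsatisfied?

5

(1,1)A 1/1 ✓
(1,2)A 2/3 ✓
(1,3)A 2/3 ✓
(1,4)A 1/2 ✗
(2,3)B 0/5 ✗
(3,1)A 0/1 ✗
(3,3)A 2/3 ✓
(3,4)A 2/3 ✓
(4,1)B 1/2 ✗
(4,4)A 2/3 ✓
(5,1)B 3/3 ✓
(5,4)B 0/1 ✗
(6,1)B 2/2 ✓
(6,2)B 2/2 ✓
Unsatisfied: (1,4), (2,3), (3,1), (4,1), (5,4) — 5 in total.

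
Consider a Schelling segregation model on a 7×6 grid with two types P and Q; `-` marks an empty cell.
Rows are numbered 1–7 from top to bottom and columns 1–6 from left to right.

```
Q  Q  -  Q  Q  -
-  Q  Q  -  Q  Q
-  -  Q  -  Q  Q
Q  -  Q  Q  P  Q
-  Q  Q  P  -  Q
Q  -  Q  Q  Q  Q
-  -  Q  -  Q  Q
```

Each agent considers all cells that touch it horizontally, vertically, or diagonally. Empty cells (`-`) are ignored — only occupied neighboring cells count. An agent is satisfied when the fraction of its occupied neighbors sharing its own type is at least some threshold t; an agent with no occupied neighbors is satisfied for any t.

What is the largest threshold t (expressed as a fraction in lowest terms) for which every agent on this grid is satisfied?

Row 1: (1,1)Q 2/2 · (1,2)Q 3/3 · (1,4)Q 3/3 · (1,5)Q 3/3
Row 2: (2,2)Q 4/4 · (2,3)Q 4/4 · (2,5)Q 5/5 · (2,6)Q 4/4
Row 3: (3,3)Q 4/4 · (3,5)Q 5/6 · (3,6)Q 4/5
Row 4: (4,1)Q 1/1 · (4,3)Q 4/5 · (4,4)Q 4/6 · (4,5)P 1/6 · (4,6)Q 3/4
Row 5: (5,2)Q 5/5 · (5,3)Q 5/6 · (5,4)P 1/7 · (5,6)Q 3/4
Row 6: (6,1)Q 1/1 · (6,3)Q 4/5 · (6,4)Q 5/6 · (6,5)Q 5/6 · (6,6)Q 4/4
Row 7: (7,3)Q 2/2 · (7,5)Q 4/4 · (7,6)Q 3/3
The smallest same-type fraction is 1/7 at (5,4), which reduces to 1/7. Any threshold above that leaves this agent unsatisfied.

1/7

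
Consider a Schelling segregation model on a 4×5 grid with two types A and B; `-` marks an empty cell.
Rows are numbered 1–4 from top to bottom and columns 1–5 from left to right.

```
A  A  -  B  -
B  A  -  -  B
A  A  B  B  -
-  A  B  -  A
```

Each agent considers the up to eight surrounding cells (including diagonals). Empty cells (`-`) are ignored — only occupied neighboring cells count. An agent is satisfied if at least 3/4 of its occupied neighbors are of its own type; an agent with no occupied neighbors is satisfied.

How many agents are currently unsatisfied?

9

(1,1)A 2/3 not
(1,2)A 2/3 not
(1,4)B 1/1 satisfied
(2,1)B 0/5 not
(2,2)A 4/6 not
(2,5)B 2/2 satisfied
(3,1)A 3/4 satisfied
(3,2)A 3/6 not
(3,3)B 2/5 not
(3,4)B 3/4 satisfied
(4,2)A 2/4 not
(4,3)B 2/4 not
(4,5)A 0/1 not
Unsatisfied: (1,1), (1,2), (2,1), (2,2), (3,2), (3,3), (4,2), (4,3), (4,5) — 9 in total.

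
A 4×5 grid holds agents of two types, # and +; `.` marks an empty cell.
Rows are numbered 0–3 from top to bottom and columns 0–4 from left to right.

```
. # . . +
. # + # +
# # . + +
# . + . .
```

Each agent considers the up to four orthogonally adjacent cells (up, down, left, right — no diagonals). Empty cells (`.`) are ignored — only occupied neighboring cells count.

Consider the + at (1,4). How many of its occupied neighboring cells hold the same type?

Occupied neighbors of (1,4): (0,4)=+, (2,4)=+, (1,3)=#.
Same type (+): 2 of 3.

2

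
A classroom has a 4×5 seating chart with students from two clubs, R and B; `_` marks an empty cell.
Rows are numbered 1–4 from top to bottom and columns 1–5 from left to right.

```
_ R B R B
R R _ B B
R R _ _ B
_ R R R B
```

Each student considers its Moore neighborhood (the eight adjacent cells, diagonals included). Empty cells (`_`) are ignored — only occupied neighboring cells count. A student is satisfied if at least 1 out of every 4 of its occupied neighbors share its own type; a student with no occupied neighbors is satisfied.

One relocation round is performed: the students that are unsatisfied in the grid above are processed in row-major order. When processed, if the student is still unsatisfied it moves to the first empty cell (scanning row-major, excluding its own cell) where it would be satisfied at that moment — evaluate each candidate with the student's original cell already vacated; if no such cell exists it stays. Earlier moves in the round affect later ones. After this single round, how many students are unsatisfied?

0

Initially unsatisfied (in order): (1,4).
  (1,4) → (1,1).
Resulting grid:
R R B _ B
R R _ B B
R R _ _ B
_ R R R B
All satisfied now.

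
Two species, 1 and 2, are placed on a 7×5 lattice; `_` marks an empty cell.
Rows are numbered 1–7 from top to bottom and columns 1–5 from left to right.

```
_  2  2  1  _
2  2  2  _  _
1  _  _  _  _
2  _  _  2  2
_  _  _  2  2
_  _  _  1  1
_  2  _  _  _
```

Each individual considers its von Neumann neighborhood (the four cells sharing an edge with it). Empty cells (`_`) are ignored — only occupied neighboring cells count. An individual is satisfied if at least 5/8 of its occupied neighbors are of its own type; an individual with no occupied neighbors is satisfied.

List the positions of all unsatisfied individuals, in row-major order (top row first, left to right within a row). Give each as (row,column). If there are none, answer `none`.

(1,2)2 2/2 satisfied
(1,3)2 2/3 satisfied
(1,4)1 0/1 not
(2,1)2 1/2 not
(2,2)2 3/3 satisfied
(2,3)2 2/2 satisfied
(3,1)1 0/2 not
(4,1)2 0/1 not
(4,4)2 2/2 satisfied
(4,5)2 2/2 satisfied
(5,4)2 2/3 satisfied
(5,5)2 2/3 satisfied
(6,4)1 1/2 not
(6,5)1 1/2 not
(7,2)2 0/0 satisfied

(1,4), (2,1), (3,1), (4,1), (6,4), (6,5)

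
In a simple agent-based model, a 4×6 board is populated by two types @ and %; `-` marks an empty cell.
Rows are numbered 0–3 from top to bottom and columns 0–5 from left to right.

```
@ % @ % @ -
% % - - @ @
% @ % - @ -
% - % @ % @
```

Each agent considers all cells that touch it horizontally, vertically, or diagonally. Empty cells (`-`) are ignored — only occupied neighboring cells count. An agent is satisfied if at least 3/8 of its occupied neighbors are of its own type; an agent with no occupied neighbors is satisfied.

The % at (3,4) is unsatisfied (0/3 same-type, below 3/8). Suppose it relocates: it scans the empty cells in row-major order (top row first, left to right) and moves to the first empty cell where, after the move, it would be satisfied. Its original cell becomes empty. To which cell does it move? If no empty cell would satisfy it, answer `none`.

Vacating (3,4). Empty cells in order:
  (0,5): 0/3 same-type → still unsatisfied.
  (1,2): 4/6 same-type → satisfied — stop here.

(1,2)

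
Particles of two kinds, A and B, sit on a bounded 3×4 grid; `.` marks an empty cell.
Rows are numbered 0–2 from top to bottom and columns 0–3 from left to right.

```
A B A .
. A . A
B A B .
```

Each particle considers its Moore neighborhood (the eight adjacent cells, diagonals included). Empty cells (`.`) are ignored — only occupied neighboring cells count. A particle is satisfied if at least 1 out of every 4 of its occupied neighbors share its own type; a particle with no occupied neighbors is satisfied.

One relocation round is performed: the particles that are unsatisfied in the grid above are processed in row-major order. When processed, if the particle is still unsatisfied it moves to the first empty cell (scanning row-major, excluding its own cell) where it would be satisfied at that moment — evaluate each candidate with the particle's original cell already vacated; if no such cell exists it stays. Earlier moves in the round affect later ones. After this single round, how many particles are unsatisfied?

0

Initially unsatisfied (in order): (0,1), (2,0), (2,2).
  (0,1) → (1,0).
  (2,0): now satisfied by earlier moves; stays.
  (2,2) → (0,1).
Resulting grid:
A B A .
B A . A
B A . .
All satisfied now.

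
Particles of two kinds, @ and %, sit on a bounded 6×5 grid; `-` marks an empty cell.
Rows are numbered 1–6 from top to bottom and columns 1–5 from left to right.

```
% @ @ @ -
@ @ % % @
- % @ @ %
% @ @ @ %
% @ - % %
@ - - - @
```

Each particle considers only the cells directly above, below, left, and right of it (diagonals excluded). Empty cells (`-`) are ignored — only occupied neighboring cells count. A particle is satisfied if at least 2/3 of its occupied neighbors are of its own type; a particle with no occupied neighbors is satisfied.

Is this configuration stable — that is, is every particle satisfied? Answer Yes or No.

(1,1)% 0/2 ✗
(1,2)@ 2/3 ✓
(1,3)@ 2/3 ✓
(1,4)@ 1/2 ✗
(2,1)@ 1/2 ✗
(2,2)@ 2/4 ✗
(2,3)% 1/4 ✗
(2,4)% 1/4 ✗
(2,5)@ 0/2 ✗
(3,2)% 0/3 ✗
(3,3)@ 2/4 ✗
(3,4)@ 2/4 ✗
(3,5)% 1/3 ✗
(4,1)% 1/2 ✗
(4,2)@ 2/4 ✗
(4,3)@ 3/3 ✓
(4,4)@ 2/4 ✗
(4,5)% 2/3 ✓
(5,1)% 1/3 ✗
(5,2)@ 1/2 ✗
(5,4)% 1/2 ✗
(5,5)% 2/3 ✓
(6,1)@ 0/1 ✗
(6,5)@ 0/1 ✗
For instance (1,1) has only 0/2 same-type neighbors, below 2/3.

No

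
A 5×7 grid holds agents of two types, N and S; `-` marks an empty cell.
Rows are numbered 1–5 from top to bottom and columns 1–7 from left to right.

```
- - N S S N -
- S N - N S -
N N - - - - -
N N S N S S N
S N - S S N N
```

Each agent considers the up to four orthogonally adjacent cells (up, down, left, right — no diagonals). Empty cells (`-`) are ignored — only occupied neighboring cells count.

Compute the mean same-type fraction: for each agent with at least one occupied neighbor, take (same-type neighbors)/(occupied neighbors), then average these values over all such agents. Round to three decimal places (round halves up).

0.409

Row 1: (1,3)N 1/2 · (1,4)S 1/2 · (1,5)S 1/3 · (1,6)N 0/2
Row 2: (2,2)S 0/2 · (2,3)N 1/2 · (2,5)N 0/2 · (2,6)S 0/2
Row 3: (3,1)N 2/2 · (3,2)N 2/3
Row 4: (4,1)N 2/3 · (4,2)N 3/4 · (4,3)S 0/2 · (4,4)N 0/3 · (4,5)S 2/3 · (4,6)S 1/3 · (4,7)N 1/2
Row 5: (5,1)S 0/2 · (5,2)N 1/2 · (5,4)S 1/2 · (5,5)S 2/3 · (5,6)N 1/3 · (5,7)N 2/2
Sum over 23 agents: 1/2 + 1/2 + 1/3 + 0/2 + 0/2 + 1/2 + 0/2 + 0/2 + 2/2 + 2/3 + 2/3 + 3/4 + 0/2 + 0/3 + 2/3 + 1/3 + 1/2 + 0/2 + 1/2 + 1/2 + 2/3 + 1/3 + 2/2 = 113/12; mean = 113/12 ÷ 23 = 113/276 = 0.409420… → 0.409.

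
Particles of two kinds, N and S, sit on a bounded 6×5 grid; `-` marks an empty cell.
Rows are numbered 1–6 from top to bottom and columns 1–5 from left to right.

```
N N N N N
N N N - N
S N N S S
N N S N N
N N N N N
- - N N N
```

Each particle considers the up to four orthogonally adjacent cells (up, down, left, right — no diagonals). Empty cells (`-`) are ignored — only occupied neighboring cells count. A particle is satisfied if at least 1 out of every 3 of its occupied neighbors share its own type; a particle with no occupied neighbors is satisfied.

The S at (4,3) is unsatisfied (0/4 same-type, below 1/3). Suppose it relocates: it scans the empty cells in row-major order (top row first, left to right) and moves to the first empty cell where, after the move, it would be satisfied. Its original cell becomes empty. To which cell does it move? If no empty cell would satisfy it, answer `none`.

Vacating (4,3). Empty cells in order:
  (2,4): 1/4 same-type → still unsatisfied.
  (6,1): 0/1 same-type → still unsatisfied.
  (6,2): 0/2 same-type → still unsatisfied.

none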